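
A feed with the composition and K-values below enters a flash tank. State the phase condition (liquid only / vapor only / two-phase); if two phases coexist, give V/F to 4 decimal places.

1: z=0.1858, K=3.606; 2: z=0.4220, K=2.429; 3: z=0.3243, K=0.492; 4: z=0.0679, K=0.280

ΣzᵢKᵢ = 1.8736; Σzᵢ/Kᵢ = 1.1269.
Both exceed 1, so a two-phase solution exists.
Rachford–Rice: g(ψ) = Σ zᵢ(Kᵢ−1)/(1+ψ(Kᵢ−1)) = 0.
Newton–Raphson from ψ = 0.5:
  ψ = 0.5000: g = 0.26475, g' = -0.7674 → ψ = 0.8450
  ψ = 0.8450: g = 0.01090, g' = -0.7864 → ψ = 0.8589
  ψ = 0.8589: g = -0.00009, g' = -0.7991 → ψ = 0.8587
Converged at ψ = 0.8587.

two-phase, V/F = 0.8587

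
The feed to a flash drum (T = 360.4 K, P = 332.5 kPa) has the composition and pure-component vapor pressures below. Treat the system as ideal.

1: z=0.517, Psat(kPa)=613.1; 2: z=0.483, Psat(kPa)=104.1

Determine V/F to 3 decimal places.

Raoult's law: Kᵢ = Pᵢˢᵃᵗ/P = Pᵢˢᵃᵗ/332.5.
  K_1 = 613.1/332.5 = 1.84391, K_2 = 104.1/332.5 = 0.31308
Material balance + equilibrium reduce to Σ zᵢ(Kᵢ−1)/(1+V/F(Kᵢ−1)) = 0.
g(0) = ΣzᵢKᵢ − 1 = 0.105 and g(1) = 1 − Σzᵢ/Kᵢ = -0.823, so a root lies in (0, 1).
Newton iteration, V/F⁰ = 0.31:
  V/F = 0.310: g = -0.0757, g' = -0.599 → V/F = 0.184
  V/F = 0.184: g = -0.0019, g' = -0.574 → V/F = 0.180
Converged at V/F = 0.180.

V/F = 0.180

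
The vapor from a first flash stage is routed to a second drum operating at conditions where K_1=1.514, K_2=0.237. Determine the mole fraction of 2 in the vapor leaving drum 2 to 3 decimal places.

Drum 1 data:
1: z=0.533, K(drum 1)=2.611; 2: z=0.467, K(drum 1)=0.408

Drum 1:
Material balance + equilibrium reduce to Σ zᵢ(Kᵢ−1)/(1+ψ₁(Kᵢ−1)) = 0.
g(0) = ΣzᵢKᵢ − 1 = 0.582 and g(1) = 1 − Σzᵢ/Kᵢ = -0.349, so a root lies in (0, 1).
Iterate (Newton) starting at ψ₁ = 0.52:
  ψ₁ = 0.520: g = 0.0678, g' = -0.751 → ψ₁ = 0.610
Converged at ψ₁ = 0.610.
Drum-1 compositions:
  1: x = 0.269, y = 0.702
  2: x = 0.731, y = 0.298
Drum-2 feed = drum-1 vapor: z₂ = (0.7016, 0.2984).
Drum 2:
Binary case is linear: z₁(K₁−1)(1+ψ₂(K₂−1)) + z₂(K₂−1)(1+ψ₂(K₁−1)) = 0
⇒ ψ₂ = [z₁(K₁−1)+z₂(K₂−1)] / [−(K₁−1)(K₂−1)] = 0.1330/0.3922 = 0.339
  1: x = 0.597, y = 0.905
  2: x = 0.403, y = 0.095

y_2 (drum 2) = 0.095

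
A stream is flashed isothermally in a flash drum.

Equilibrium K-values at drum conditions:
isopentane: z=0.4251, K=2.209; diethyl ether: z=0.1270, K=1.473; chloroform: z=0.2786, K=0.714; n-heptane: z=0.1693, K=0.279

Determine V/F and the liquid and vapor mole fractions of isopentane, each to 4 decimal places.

Material balance + equilibrium reduce to Σ zᵢ(Kᵢ−1)/(1+V/F(Kᵢ−1)) = 0.
Check two-phase: ΣzᵢKᵢ = 1.3723 > 1 and Σzᵢ/Kᵢ = 1.2757 > 1, so g(0) = 0.3723 > 0 and g(1) = -0.2757 < 0.
Newton–Raphson from V/F = 0.58:
  V/F = 0.5800: g = 0.04392, g' = -0.5249 → V/F = 0.6637
  V/F = 0.6637: g = -0.00154, g' = -0.5661 → V/F = 0.6609
Converged at V/F = 0.6609.
Compositions from xᵢ = zᵢ/(1+V/F(Kᵢ−1)), yᵢ = Kᵢxᵢ:
  isopentane: x = 0.2363, y = 0.5220
  diethyl ether: x = 0.0968, y = 0.1425
  chloroform: x = 0.3435, y = 0.2453
  n-heptane: x = 0.3234, y = 0.0902

V/F = 0.6609, x_isopentane = 0.2363, y_isopentane = 0.5220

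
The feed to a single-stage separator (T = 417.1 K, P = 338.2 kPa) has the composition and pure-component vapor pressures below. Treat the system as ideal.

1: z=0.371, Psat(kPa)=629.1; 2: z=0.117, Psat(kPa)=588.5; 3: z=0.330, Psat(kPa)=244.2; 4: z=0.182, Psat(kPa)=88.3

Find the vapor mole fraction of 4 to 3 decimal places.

Raoult's law: Kᵢ = Pᵢˢᵃᵗ/P = Pᵢˢᵃᵗ/338.2.
  K_1 = 629.1/338.2 = 1.86014, K_2 = 588.5/338.2 = 1.74009, K_3 = 244.2/338.2 = 0.72206, K_4 = 88.3/338.2 = 0.26109
Material balance + equilibrium reduce to Σ zᵢ(Kᵢ−1)/(1+β(Kᵢ−1)) = 0.
Feasibility: ΣzᵢKᵢ = 1.180, Σzᵢ/Kᵢ = 1.421 — both > 1, two phases present.
Newton–Raphson from β = 0.53:
  β = 0.530: g = -0.0472, g' = -0.466 → β = 0.429
  β = 0.429: g = -0.0021, g' = -0.429 → β = 0.424
Converged at β = 0.424.
Compositions from xᵢ = zᵢ/(1+β(Kᵢ−1)), yᵢ = Kᵢxᵢ:
  1: x = 0.272, y = 0.506
  2: x = 0.089, y = 0.155
  3: x = 0.374, y = 0.270
  4: x = 0.265, y = 0.069

y_4 = 0.069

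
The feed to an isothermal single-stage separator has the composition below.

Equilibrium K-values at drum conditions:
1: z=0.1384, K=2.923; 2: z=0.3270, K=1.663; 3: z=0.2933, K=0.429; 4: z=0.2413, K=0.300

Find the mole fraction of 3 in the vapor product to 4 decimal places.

Let β = V/F and solve Σ zᵢ(Kᵢ−1)/(1+β(Kᵢ−1)) = 0.
Check two-phase: ΣzᵢKᵢ = 1.1466 > 1 and Σzᵢ/Kᵢ = 1.7320 > 1, so g(0) = 0.1466 > 0 and g(1) = -0.7320 < 0.
Newton–Raphson from β = 0.41:
  β = 0.4100: g = -0.13629, g' = -0.6445 → β = 0.1985
  β = 0.1985: g = -0.00086, g' = -0.6614 → β = 0.1972
Converged at β = 0.1972.
Compositions from xᵢ = zᵢ/(1+β(Kᵢ−1)), yᵢ = Kᵢxᵢ:
  1: x = 0.1003, y = 0.2933
  2: x = 0.2892, y = 0.4809
  3: x = 0.3305, y = 0.1418
  4: x = 0.2799, y = 0.0840

y_3 = 0.1418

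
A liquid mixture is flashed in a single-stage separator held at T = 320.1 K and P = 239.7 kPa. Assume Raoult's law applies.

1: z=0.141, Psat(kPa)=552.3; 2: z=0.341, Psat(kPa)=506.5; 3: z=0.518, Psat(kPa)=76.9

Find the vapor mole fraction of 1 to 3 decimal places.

y_1 = 0.241

Raoult's law: Kᵢ = Pᵢˢᵃᵗ/P = Pᵢˢᵃᵗ/239.7.
  K_1 = 552.3/239.7 = 2.30413, K_2 = 506.5/239.7 = 2.11306, K_3 = 76.9/239.7 = 0.32082
Material balance + equilibrium reduce to Σ zᵢ(Kᵢ−1)/(1+V/F(Kᵢ−1)) = 0.
Feasibility: ΣzᵢKᵢ = 1.212, Σzᵢ/Kᵢ = 1.837 — both > 1, two phases present.
Newton–Raphson from V/F = 0.5:
  V/F = 0.500: g = -0.1776, g' = -0.810 → V/F = 0.281
  V/F = 0.281: g = -0.0110, g' = -0.739 → V/F = 0.266
Converged at V/F = 0.266.
Compositions from xᵢ = zᵢ/(1+V/F(Kᵢ−1)), yᵢ = Kᵢxᵢ:
  1: x = 0.105, y = 0.241
  2: x = 0.263, y = 0.556
  3: x = 0.632, y = 0.203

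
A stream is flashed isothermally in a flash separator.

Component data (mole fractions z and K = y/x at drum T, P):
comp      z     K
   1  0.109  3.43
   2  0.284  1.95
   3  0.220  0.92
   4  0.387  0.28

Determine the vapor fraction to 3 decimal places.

Let ψ = V/F and solve Σ zᵢ(Kᵢ−1)/(1+ψ(Kᵢ−1)) = 0.
Feasibility: ΣzᵢKᵢ = 1.238, Σzᵢ/Kᵢ = 1.799 — both > 1, two phases present.
Newton–Raphson from ψ = 0.5:
  ψ = 0.500: g = -0.1512, g' = -0.740 → ψ = 0.296
  ψ = 0.296: g = -0.0073, g' = -0.699 → ψ = 0.285
Converged at ψ = 0.285.

ψ = 0.285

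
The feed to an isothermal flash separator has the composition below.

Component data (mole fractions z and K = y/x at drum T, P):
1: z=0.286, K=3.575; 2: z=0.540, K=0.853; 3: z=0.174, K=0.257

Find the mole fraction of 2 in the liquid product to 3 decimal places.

Material balance + equilibrium reduce to Σ zᵢ(Kᵢ−1)/(1+ψ(Kᵢ−1)) = 0.
Check two-phase: ΣzᵢKᵢ = 1.528 > 1 and Σzᵢ/Kᵢ = 1.390 > 1, so g(0) = 0.528 > 0 and g(1) = -0.390 < 0.
Newton–Raphson from ψ = 0.5:
  ψ = 0.500: g = 0.0306, g' = -0.619 → ψ = 0.549
  ψ = 0.549: g = 0.0002, g' = -0.613 → ψ = 0.550
Converged at ψ = 0.550.
Compositions from xᵢ = zᵢ/(1+ψ(Kᵢ−1)), yᵢ = Kᵢxᵢ:
  1: x = 0.118, y = 0.423
  2: x = 0.587, y = 0.501
  3: x = 0.294, y = 0.076

x_2 = 0.587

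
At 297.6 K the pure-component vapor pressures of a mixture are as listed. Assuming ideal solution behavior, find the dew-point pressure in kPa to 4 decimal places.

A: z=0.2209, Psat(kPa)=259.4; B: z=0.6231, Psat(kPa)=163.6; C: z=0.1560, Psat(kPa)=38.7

Pdew = 115.0580 kPa

At the dew point ψ → 1, so Σzᵢ/Kᵢ = 1 with Kᵢ = Pᵢˢᵃᵗ/P ⇒ 1/P = Σzᵢ/Pᵢˢᵃᵗ.
1/P = 0.2209/259.4 + 0.6231/163.6 + 0.1560/38.7 = 0.0086913 ⇒ P = 115.0580 kPa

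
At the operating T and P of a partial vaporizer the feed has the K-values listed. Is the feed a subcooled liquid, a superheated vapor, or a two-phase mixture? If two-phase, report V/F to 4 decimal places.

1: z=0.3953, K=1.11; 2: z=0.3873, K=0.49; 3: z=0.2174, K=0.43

subcooled liquid

ΣzᵢKᵢ = 0.7220; Σzᵢ/Kᵢ = 1.6521.
Since ΣzᵢKᵢ < 1 the mixture is below its bubble point — single liquid phase.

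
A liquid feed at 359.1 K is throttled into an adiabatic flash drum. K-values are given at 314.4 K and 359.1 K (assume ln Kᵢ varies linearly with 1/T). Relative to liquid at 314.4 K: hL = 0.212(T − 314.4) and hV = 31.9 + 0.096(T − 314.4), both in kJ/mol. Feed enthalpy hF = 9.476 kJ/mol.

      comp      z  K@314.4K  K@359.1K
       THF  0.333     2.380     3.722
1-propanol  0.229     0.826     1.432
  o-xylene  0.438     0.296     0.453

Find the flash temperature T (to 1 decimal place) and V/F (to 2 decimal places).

Adiabatic flash: solve Rachford–Rice at each trial T, then check hF = ψ·hV(T) + (1−ψ)·hL(T).
  T = 314.4 K: K = (2.380, 0.826, 0.296), RR gives ψ = 0.143, H_out = 4.565 kJ/mol
  T = 359.1 K: K = (3.722, 1.432, 0.453), RR gives ψ = 0.700, H_out = 28.164 kJ/mol
  T = 336.8 K: K = (3.022, 1.108, 0.372), RR gives ψ = 0.439, H_out = 17.624 kJ/mol
  T = 325.6 K: K = (2.693, 0.962, 0.333), RR gives ψ = 0.300, H_out = 11.543 kJ/mol
  T = 320.0 K: K = (2.534, 0.892, 0.314), RR gives ψ = 0.224, H_out = 8.194 kJ/mol
  T = 322.8 K: K = (2.613, 0.927, 0.324), RR gives ψ = 0.263, H_out = 9.899 kJ/mol
  T = 321.4 K: K = (2.574, 0.909, 0.319), RR gives ψ = 0.244, H_out = 9.055 kJ/mol
Linear interpolation between T = 321.4 (H_out = 9.055) and T = 322.8 (H_out = 9.899) on hF = 9.476 gives T ≈ 322.1 K, at which ψ = 0.25.

T = 322.1 K, V/F = 0.25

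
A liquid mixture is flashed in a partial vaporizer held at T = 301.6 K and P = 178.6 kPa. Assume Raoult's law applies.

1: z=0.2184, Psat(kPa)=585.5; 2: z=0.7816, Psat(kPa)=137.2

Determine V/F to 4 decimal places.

Raoult's law: Kᵢ = Pᵢˢᵃᵗ/P = Pᵢˢᵃᵗ/178.6.
  K_1 = 585.5/178.6 = 3.278275, K_2 = 137.2/178.6 = 0.768197
Material balance + equilibrium reduce to Σ zᵢ(Kᵢ−1)/(1+V/F(Kᵢ−1)) = 0.
g(0) = ΣzᵢKᵢ − 1 = 0.3164 and g(1) = 1 − Σzᵢ/Kᵢ = -0.0841, so a root lies in (0, 1).
Newton iteration, V/F⁰ = 0.5:
  V/F = 0.5000: g = 0.02768, g' = -0.3015 → V/F = 0.5918
  V/F = 0.5918: g = 0.00190, g' = -0.2620 → V/F = 0.5991
Converged at V/F = 0.5991.

V/F = 0.5991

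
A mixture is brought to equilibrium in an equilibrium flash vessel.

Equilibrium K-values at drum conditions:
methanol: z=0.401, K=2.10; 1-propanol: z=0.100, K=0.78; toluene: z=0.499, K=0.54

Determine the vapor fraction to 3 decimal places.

Rachford–Rice: g(ψ) = Σ zᵢ(Kᵢ−1)/(1+ψ(Kᵢ−1)) = 0.
g(0) = ΣzᵢKᵢ − 1 = 0.190 and g(1) = 1 − Σzᵢ/Kᵢ = -0.243, so a root lies in (0, 1).
Iterate (Newton) starting at ψ = 0.64:
  ψ = 0.640: g = -0.0921, g' = -0.386 → ψ = 0.401
  ψ = 0.401: g = 0.0004, g' = -0.398 → ψ = 0.402
Converged at ψ = 0.402.

ψ = 0.402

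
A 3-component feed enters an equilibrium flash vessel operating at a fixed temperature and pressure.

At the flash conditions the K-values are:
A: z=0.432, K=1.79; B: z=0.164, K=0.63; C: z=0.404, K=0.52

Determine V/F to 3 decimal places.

V/F = 0.243

Rachford–Rice: g(V/F) = Σ zᵢ(Kᵢ−1)/(1+V/F(Kᵢ−1)) = 0.
Feasibility: ΣzᵢKᵢ = 1.087, Σzᵢ/Kᵢ = 1.279 — both > 1, two phases present.
Iterate (Newton) starting at V/F = 0.5:
  V/F = 0.500: g = -0.0850, g' = -0.333 → V/F = 0.245
  V/F = 0.245: g = -0.0006, g' = -0.336 → V/F = 0.243
Converged at V/F = 0.243.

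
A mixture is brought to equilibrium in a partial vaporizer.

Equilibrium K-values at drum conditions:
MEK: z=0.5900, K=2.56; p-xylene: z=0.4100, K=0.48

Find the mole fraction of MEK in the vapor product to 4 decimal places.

Binary case is linear: z₁(K₁−1)(1+ψ(K₂−1)) + z₂(K₂−1)(1+ψ(K₁−1)) = 0
⇒ ψ = [z₁(K₁−1)+z₂(K₂−1)] / [−(K₁−1)(K₂−1)] = 0.70720/0.81120 = 0.8718
Compositions from xᵢ = zᵢ/(1+ψ(Kᵢ−1)), yᵢ = Kᵢxᵢ:
  MEK: x = 0.2500, y = 0.6400
  p-xylene: x = 0.7500, y = 0.3600

y_MEK = 0.6400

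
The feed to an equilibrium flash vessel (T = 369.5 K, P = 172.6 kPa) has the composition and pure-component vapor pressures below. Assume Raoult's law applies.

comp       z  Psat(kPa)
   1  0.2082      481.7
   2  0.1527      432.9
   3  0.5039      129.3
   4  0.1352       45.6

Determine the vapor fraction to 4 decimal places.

Raoult's law: Kᵢ = Pᵢˢᵃᵗ/P = Pᵢˢᵃᵗ/172.6.
  K_1 = 481.7/172.6 = 2.790846, K_2 = 432.9/172.6 = 2.508111, K_3 = 129.3/172.6 = 0.749131, K_4 = 45.6/172.6 = 0.264195
Iterate (Newton) starting at ψ = 0.5:
  ψ = 0.5000: g = 0.02608, g' = -0.5234 → ψ = 0.5498
  ψ = 0.5498: g = 0.00006, g' = -0.5225 → ψ = 0.5499
Converged at ψ = 0.5499.

ψ = 0.5499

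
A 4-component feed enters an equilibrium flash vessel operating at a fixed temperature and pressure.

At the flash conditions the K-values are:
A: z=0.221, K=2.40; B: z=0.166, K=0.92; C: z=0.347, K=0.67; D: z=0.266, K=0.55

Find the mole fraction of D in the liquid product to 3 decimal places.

Newton–Raphson from V/F = 0.39:
  V/F = 0.390: g = -0.0902, g' = -0.311 → V/F = 0.100
  V/F = 0.100: g = 0.0141, g' = -0.434 → V/F = 0.133
  V/F = 0.133: g = 0.0004, g' = -0.411 → V/F = 0.134
Converged at V/F = 0.134.
Compositions from xᵢ = zᵢ/(1+V/F(Kᵢ−1)), yᵢ = Kᵢxᵢ:
  A: x = 0.186, y = 0.447
  B: x = 0.168, y = 0.154
  C: x = 0.363, y = 0.243
  D: x = 0.283, y = 0.156

x_D = 0.283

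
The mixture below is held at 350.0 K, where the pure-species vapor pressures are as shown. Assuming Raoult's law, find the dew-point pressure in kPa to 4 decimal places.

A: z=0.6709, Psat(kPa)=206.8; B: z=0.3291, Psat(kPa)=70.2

At the dew point ψ → 1, so Σzᵢ/Kᵢ = 1 with Kᵢ = Pᵢˢᵃᵗ/P ⇒ 1/P = Σzᵢ/Pᵢˢᵃᵗ.
1/P = 0.6709/206.8 + 0.3291/70.2 = 0.0079322 ⇒ P = 126.0679 kPa

Pdew = 126.0679 kPa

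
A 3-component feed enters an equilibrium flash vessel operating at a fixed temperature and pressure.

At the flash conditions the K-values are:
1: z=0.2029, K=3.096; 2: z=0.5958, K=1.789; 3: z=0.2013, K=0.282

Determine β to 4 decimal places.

Material balance + equilibrium reduce to Σ zᵢ(Kᵢ−1)/(1+β(Kᵢ−1)) = 0.
Check two-phase: ΣzᵢKᵢ = 1.7508 > 1 and Σzᵢ/Kᵢ = 1.1124 > 1, so g(0) = 0.7508 > 0 and g(1) = -0.1124 < 0.
Newton–Raphson from β = 0.5:
  β = 0.5000: g = 0.31927, g' = -0.6558 → β = 0.9868
  β = 0.9868: g = -0.09301, g' = -1.4336 → β = 0.9220
  β = 0.9220: g = -0.01041, g' = -1.1361 → β = 0.9128
  β = 0.9128: g = -0.00015, g' = -1.1042 → β = 0.9127
Converged at β = 0.9127.

β = 0.9127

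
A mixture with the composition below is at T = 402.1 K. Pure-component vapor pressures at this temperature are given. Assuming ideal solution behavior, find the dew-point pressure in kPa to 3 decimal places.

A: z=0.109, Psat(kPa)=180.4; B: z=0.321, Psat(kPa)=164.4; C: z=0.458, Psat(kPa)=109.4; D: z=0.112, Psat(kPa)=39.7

At the dew point ψ → 1, so Σzᵢ/Kᵢ = 1 with Kᵢ = Pᵢˢᵃᵗ/P ⇒ 1/P = Σzᵢ/Pᵢˢᵃᵗ.
1/P = 0.109/180.4 + 0.321/164.4 + 0.458/109.4 + 0.112/39.7 = 0.009564 ⇒ P = 104.554 kPa

Pdew = 104.554 kPa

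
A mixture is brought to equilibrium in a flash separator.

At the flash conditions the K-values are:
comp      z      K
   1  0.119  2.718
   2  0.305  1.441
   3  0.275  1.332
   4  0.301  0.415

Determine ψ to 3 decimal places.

ψ = 0.630

Iterate (Newton) starting at ψ = 0.5:
  ψ = 0.500: g = 0.0496, g' = -0.370 → ψ = 0.634
  ψ = 0.634: g = -0.0016, g' = -0.398 → ψ = 0.630
Converged at ψ = 0.630.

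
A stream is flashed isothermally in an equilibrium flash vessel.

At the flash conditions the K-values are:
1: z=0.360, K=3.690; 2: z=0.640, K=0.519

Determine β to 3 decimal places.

β = 0.511

Iterate (Newton) starting at β = 0.6:
  β = 0.600: g = -0.0623, g' = -0.674 → β = 0.508
  β = 0.508: g = 0.0021, g' = -0.725 → β = 0.511
Converged at β = 0.511.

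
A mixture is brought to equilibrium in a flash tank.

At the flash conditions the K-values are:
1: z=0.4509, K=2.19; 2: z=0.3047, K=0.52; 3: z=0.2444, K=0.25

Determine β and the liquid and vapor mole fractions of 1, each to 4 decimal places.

β = 0.2822, x_1 = 0.3375, y_1 = 0.7392

Rachford–Rice: g(β) = Σ zᵢ(Kᵢ−1)/(1+β(Kᵢ−1)) = 0.
Feasibility: ΣzᵢKᵢ = 1.2070, Σzᵢ/Kᵢ = 1.7695 — both > 1, two phases present.
Newton iteration, β⁰ = 0.5:
  β = 0.5000: g = -0.14931, g' = -0.7245 → β = 0.2939
  β = 0.2939: g = -0.00787, g' = -0.6719 → β = 0.2822
Converged at β = 0.2822.
Compositions from xᵢ = zᵢ/(1+β(Kᵢ−1)), yᵢ = Kᵢxᵢ:
  1: x = 0.3375, y = 0.7392
  2: x = 0.3524, y = 0.1833
  3: x = 0.3100, y = 0.0775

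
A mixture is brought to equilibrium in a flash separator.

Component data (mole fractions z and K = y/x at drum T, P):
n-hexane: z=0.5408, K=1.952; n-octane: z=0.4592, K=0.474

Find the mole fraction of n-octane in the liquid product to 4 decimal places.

Rachford–Rice: g(V/F) = Σ zᵢ(Kᵢ−1)/(1+V/F(Kᵢ−1)) = 0.
g(0) = ΣzᵢKᵢ − 1 = 0.2733 and g(1) = 1 − Σzᵢ/Kᵢ = -0.2458, so a root lies in (0, 1).
Binary case is linear: z₁(K₁−1)(1+V/F(K₂−1)) + z₂(K₂−1)(1+V/F(K₁−1)) = 0
⇒ V/F = [z₁(K₁−1)+z₂(K₂−1)] / [−(K₁−1)(K₂−1)] = 0.27330/0.50075 = 0.5458
Compositions from xᵢ = zᵢ/(1+V/F(Kᵢ−1)), yᵢ = Kᵢxᵢ:
  n-hexane: x = 0.3559, y = 0.6947
  n-octane: x = 0.6441, y = 0.3053

x_n-octane = 0.6441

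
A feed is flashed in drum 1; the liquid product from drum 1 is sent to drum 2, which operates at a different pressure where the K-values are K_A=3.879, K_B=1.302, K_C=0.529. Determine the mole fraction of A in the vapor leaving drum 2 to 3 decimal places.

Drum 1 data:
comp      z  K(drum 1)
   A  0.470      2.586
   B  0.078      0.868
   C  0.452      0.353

y_A (drum 2) = 0.479

Drum 1:
Material balance + equilibrium reduce to Σ zᵢ(Kᵢ−1)/(1+ψ₁(Kᵢ−1)) = 0.
Check two-phase: ΣzᵢKᵢ = 1.443 > 1 and Σzᵢ/Kᵢ = 1.552 > 1, so g(0) = 0.443 > 0 and g(1) = -0.552 < 0.
Newton–Raphson from ψ₁ = 0.5:
  ψ₁ = 0.500: g = -0.0276, g' = -0.783 → ψ₁ = 0.465
Converged at ψ₁ = 0.465.
Drum-1 compositions:
  A: x = 0.271, y = 0.700
  B: x = 0.083, y = 0.072
  C: x = 0.646, y = 0.228
Drum-2 feed = drum-1 liquid: z₂ = (0.2706, 0.0831, 0.6463).
Drum 2:
Rachford–Rice: g(ψ₂) = Σ zᵢ(Kᵢ−1)/(1+ψ₂(Kᵢ−1)) = 0.
Check two-phase: ΣzᵢKᵢ = 1.500 > 1 and Σzᵢ/Kᵢ = 1.355 > 1, so g(0) = 0.500 > 0 and g(1) = -0.355 < 0.
Iterate (Newton) starting at ψ₂ = 0.55:
  ψ₂ = 0.550: g = -0.0878, g' = -0.603 → ψ₂ = 0.404
  ψ₂ = 0.404: g = 0.0063, g' = -0.704 → ψ₂ = 0.413
Converged at ψ₂ = 0.413.
  A: x = 0.124, y = 0.479
  B: x = 0.074, y = 0.096
  C: x = 0.803, y = 0.425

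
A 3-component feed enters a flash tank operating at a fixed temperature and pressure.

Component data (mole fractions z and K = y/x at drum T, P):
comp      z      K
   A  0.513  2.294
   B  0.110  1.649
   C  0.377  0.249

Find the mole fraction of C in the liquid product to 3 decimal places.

x_C = 0.607

Material balance + equilibrium reduce to Σ zᵢ(Kᵢ−1)/(1+ψ(Kᵢ−1)) = 0.
Check two-phase: ΣzᵢKᵢ = 1.452 > 1 and Σzᵢ/Kᵢ = 1.804 > 1, so g(0) = 0.452 > 0 and g(1) = -0.804 < 0.
Newton–Raphson from ψ = 0.53:
  ψ = 0.530: g = -0.0234, g' = -0.915 → ψ = 0.504
Converged at ψ = 0.504.
Compositions from xᵢ = zᵢ/(1+ψ(Kᵢ−1)), yᵢ = Kᵢxᵢ:
  A: x = 0.310, y = 0.712
  B: x = 0.083, y = 0.137
  C: x = 0.607, y = 0.151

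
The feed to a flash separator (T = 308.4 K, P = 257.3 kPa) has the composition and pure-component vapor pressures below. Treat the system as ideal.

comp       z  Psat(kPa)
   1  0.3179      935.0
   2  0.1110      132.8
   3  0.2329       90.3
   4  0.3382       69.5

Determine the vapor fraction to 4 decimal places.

Raoult's law: Kᵢ = Pᵢˢᵃᵗ/P = Pᵢˢᵃᵗ/257.3.
  K_1 = 935.0/257.3 = 3.633890, K_2 = 132.8/257.3 = 0.516129, K_3 = 90.3/257.3 = 0.350952, K_4 = 69.5/257.3 = 0.270113
Material balance + equilibrium reduce to Σ zᵢ(Kᵢ−1)/(1+ψ(Kᵢ−1)) = 0.
g(0) = ΣzᵢKᵢ − 1 = 0.3856 and g(1) = 1 − Σzᵢ/Kᵢ = -1.2182, so a root lies in (0, 1).
Newton iteration, ψ⁰ = 0.33:
  ψ = 0.3300: g = -0.13349, g' = -1.1396 → ψ = 0.2129
  ψ = 0.2129: g = 0.00900, g' = -1.3224 → ψ = 0.2197
Converged at ψ = 0.2197.

ψ = 0.2197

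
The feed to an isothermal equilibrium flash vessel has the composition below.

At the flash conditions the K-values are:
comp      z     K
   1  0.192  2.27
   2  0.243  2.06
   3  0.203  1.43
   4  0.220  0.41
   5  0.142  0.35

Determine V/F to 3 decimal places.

V/F = 0.623

Rachford–Rice: g(V/F) = Σ zᵢ(Kᵢ−1)/(1+V/F(Kᵢ−1)) = 0.
Check two-phase: ΣzᵢKᵢ = 1.367 > 1 and Σzᵢ/Kᵢ = 1.287 > 1, so g(0) = 0.367 > 0 and g(1) = -0.287 < 0.
Newton iteration, V/F⁰ = 0.46:
  V/F = 0.460: g = 0.0901, g' = -0.539 → V/F = 0.627
  V/F = 0.627: g = -0.0026, g' = -0.582 → V/F = 0.623
Converged at V/F = 0.623.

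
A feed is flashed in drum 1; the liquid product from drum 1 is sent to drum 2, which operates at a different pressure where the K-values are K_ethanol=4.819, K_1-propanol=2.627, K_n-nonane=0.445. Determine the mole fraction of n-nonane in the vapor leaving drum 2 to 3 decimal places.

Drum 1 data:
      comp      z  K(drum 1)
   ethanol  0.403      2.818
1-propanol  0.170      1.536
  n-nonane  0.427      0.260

Drum 1:
Let ψ₁ = V/F and solve Σ zᵢ(Kᵢ−1)/(1+ψ₁(Kᵢ−1)) = 0.
Feasibility: ΣzᵢKᵢ = 1.508, Σzᵢ/Kᵢ = 1.896 — both > 1, two phases present.
Newton–Raphson from ψ₁ = 0.53:
  ψ₁ = 0.530: g = -0.0758, g' = -1.008 → ψ₁ = 0.455
  ψ₁ = 0.455: g = -0.0020, g' = -0.962 → ψ₁ = 0.453
Converged at ψ₁ = 0.453.
Drum-1 compositions:
  ethanol: x = 0.221, y = 0.623
  1-propanol: x = 0.137, y = 0.210
  n-nonane: x = 0.642, y = 0.167
Drum-2 feed = drum-1 liquid: z₂ = (0.2210, 0.1368, 0.6422).
Drum 2:
Let ψ₂ = V/F and solve Σ zᵢ(Kᵢ−1)/(1+ψ₂(Kᵢ−1)) = 0.
Check two-phase: ΣzᵢKᵢ = 1.710 > 1 and Σzᵢ/Kᵢ = 1.541 > 1, so g(0) = 0.710 > 0 and g(1) = -0.541 < 0.
Newton iteration, ψ₂⁰ = 0.46:
  ψ₂ = 0.460: g = -0.0450, g' = -0.899 → ψ₂ = 0.410
  ψ₂ = 0.410: g = 0.0012, g' = -0.952 → ψ₂ = 0.411
Converged at ψ₂ = 0.411.
  ethanol: x = 0.086, y = 0.414
  1-propanol: x = 0.082, y = 0.215
  n-nonane: x = 0.832, y = 0.370

y_n-nonane (drum 2) = 0.370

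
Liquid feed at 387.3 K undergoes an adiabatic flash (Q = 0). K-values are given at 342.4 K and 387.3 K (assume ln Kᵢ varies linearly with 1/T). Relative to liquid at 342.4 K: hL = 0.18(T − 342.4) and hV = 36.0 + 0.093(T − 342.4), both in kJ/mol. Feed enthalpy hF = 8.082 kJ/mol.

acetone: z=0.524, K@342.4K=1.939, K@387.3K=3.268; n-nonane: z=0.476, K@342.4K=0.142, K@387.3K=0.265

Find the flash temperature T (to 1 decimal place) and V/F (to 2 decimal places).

T = 349.1 K, V/F = 0.19

Adiabatic flash: solve Rachford–Rice at each trial T, then check hF = ψ·hV(T) + (1−ψ)·hL(T).
  T = 342.4 K: K = (1.939, 0.142), RR gives ψ = 0.104, H_out = 3.737 kJ/mol
  T = 387.3 K: K = (3.268, 0.265), RR gives ψ = 0.503, H_out = 24.227 kJ/mol
  T = 364.9 K: K = (2.560, 0.198), RR gives ψ = 0.348, H_out = 15.898 kJ/mol
  T = 353.6 K: K = (2.236, 0.168), RR gives ψ = 0.245, H_out = 10.599 kJ/mol
  T = 348.0 K: K = (2.085, 0.155), RR gives ψ = 0.181, H_out = 7.442 kJ/mol
  T = 350.8 K: K = (2.160, 0.162), RR gives ψ = 0.215, H_out = 9.078 kJ/mol
  T = 349.4 K: K = (2.122, 0.158), RR gives ψ = 0.198, H_out = 8.275 kJ/mol
Linear interpolation between T = 348.0 (H_out = 7.442) and T = 349.4 (H_out = 8.275) on hF = 8.082 gives T ≈ 349.1 K, at which ψ = 0.19.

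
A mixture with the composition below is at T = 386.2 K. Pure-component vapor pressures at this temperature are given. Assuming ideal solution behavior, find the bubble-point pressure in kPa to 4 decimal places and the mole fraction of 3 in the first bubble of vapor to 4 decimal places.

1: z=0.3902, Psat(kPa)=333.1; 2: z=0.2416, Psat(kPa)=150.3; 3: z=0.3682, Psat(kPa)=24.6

Pbub = 175.3458 kPa, y_3 = 0.0517

At the bubble point ψ → 0, so ΣzᵢKᵢ = 1 with Kᵢ = Pᵢˢᵃᵗ/P ⇒ P = ΣzᵢPᵢˢᵃᵗ.
P = 0.3902·333.1 + 0.2416·150.3 + 0.3682·24.6 = 175.3458 kPa
yᵢ = zᵢPᵢˢᵃᵗ/P ⇒ y_3 = 0.3682·24.6/175.3458 = 0.0517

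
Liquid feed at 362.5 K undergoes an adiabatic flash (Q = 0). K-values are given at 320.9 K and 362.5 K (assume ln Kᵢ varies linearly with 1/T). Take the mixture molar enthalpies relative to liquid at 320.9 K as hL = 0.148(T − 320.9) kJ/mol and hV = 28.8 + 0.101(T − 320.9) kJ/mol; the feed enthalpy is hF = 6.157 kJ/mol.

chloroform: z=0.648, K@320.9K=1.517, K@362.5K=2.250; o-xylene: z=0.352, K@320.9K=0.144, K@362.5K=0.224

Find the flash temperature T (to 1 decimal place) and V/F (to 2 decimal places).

Adiabatic flash: solve Rachford–Rice at each trial T, then check hF = ψ·hV(T) + (1−ψ)·hL(T).
  T = 320.9 K: K = (1.517, 0.144), RR gives ψ = 0.076, H_out = 2.193 kJ/mol
  T = 362.5 K: K = (2.250, 0.224), RR gives ψ = 0.553, H_out = 21.014 kJ/mol
  T = 341.7 K: K = (1.870, 0.182), RR gives ψ = 0.388, H_out = 13.860 kJ/mol
  T = 331.3 K: K = (1.690, 0.162), RR gives ψ = 0.263, H_out = 8.996 kJ/mol
  T = 326.1 K: K = (1.602, 0.153), RR gives ψ = 0.181, H_out = 5.934 kJ/mol
  T = 328.7 K: K = (1.646, 0.158), RR gives ψ = 0.224, H_out = 7.534 kJ/mol
  T = 327.4 K: K = (1.624, 0.155), RR gives ψ = 0.203, H_out = 6.753 kJ/mol
  T = 326.8 K: K = (1.614, 0.154), RR gives ψ = 0.193, H_out = 6.380 kJ/mol
  T = 326.5 K: K = (1.609, 0.154), RR gives ψ = 0.188, H_out = 6.190 kJ/mol
Linear interpolation between T = 326.1 (H_out = 5.934) and T = 326.5 (H_out = 6.190) on hF = 6.157 gives T ≈ 326.4 K, at which ψ = 0.19.

T = 326.4 K, V/F = 0.19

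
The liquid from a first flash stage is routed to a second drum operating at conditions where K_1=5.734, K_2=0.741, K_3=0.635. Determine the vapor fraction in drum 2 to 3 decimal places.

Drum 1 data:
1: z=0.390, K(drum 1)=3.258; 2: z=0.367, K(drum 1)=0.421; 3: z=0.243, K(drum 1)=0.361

Drum 1:
Let ψ₁ = V/F and solve Σ zᵢ(Kᵢ−1)/(1+ψ₁(Kᵢ−1)) = 0.
Check two-phase: ΣzᵢKᵢ = 1.513 > 1 and Σzᵢ/Kᵢ = 1.665 > 1, so g(0) = 0.513 > 0 and g(1) = -0.665 < 0.
Newton–Raphson from ψ₁ = 0.64:
  ψ₁ = 0.640: g = -0.2402, g' = -0.927 → ψ₁ = 0.381
  ψ₁ = 0.381: g = -0.0045, g' = -0.950 → ψ₁ = 0.376
Converged at ψ₁ = 0.376.
Drum-1 compositions:
  1: x = 0.211, y = 0.687
  2: x = 0.469, y = 0.198
  3: x = 0.320, y = 0.115
Drum-2 feed = drum-1 liquid: z₂ = (0.2109, 0.4692, 0.3199).
Drum 2:
Material balance + equilibrium reduce to Σ zᵢ(Kᵢ−1)/(1+ψ₂(Kᵢ−1)) = 0.
Feasibility: ΣzᵢKᵢ = 1.760, Σzᵢ/Kᵢ = 1.174 — both > 1, two phases present.
Newton iteration, ψ₂⁰ = 0.56:
  ψ₂ = 0.560: g = -0.0155, g' = -0.465 → ψ₂ = 0.527
  ψ₂ = 0.527: g = 0.0005, g' = -0.495 → ψ₂ = 0.528
Converged at ψ₂ = 0.528.
  1: x = 0.060, y = 0.346
  2: x = 0.543, y = 0.403
  3: x = 0.396, y = 0.252

V/F (drum 2) = 0.528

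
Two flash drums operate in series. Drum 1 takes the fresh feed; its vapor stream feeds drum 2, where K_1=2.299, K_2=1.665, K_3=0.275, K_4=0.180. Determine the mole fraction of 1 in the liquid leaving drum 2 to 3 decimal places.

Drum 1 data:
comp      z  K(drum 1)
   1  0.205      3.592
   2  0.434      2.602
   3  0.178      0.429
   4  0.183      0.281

x_1 (drum 2) = 0.131

Drum 1:
Let ψ₁ = V/F and solve Σ zᵢ(Kᵢ−1)/(1+ψ₁(Kᵢ−1)) = 0.
g(0) = ΣzᵢKᵢ − 1 = 0.993 and g(1) = 1 − Σzᵢ/Kᵢ = -0.290, so a root lies in (0, 1).
Newton iteration, ψ₁⁰ = 0.5:
  ψ₁ = 0.500: g = 0.2698, g' = -0.949 → ψ₁ = 0.784
  ψ₁ = 0.784: g = -0.0025, g' = -1.056 → ψ₁ = 0.782
Converged at ψ₁ = 0.782.
Drum-1 compositions:
  1: x = 0.068, y = 0.243
  2: x = 0.193, y = 0.501
  3: x = 0.322, y = 0.138
  4: x = 0.418, y = 0.117
Drum-2 feed = drum-1 vapor: z₂ = (0.2433, 0.5013, 0.1380, 0.1175).
Drum 2:
Material balance + equilibrium reduce to Σ zᵢ(Kᵢ−1)/(1+ψ₂(Kᵢ−1)) = 0.
Feasibility: ΣzᵢKᵢ = 1.453, Σzᵢ/Kᵢ = 1.561 — both > 1, two phases present.
Iterate (Newton) starting at ψ₂ = 0.5:
  ψ₂ = 0.500: g = 0.1216, g' = -0.681 → ψ₂ = 0.679
  ψ₂ = 0.679: g = -0.0163, g' = -0.904 → ψ₂ = 0.660
Converged at ψ₂ = 0.660.
  1: x = 0.131, y = 0.301
  2: x = 0.348, y = 0.580
  3: x = 0.265, y = 0.073
  4: x = 0.256, y = 0.046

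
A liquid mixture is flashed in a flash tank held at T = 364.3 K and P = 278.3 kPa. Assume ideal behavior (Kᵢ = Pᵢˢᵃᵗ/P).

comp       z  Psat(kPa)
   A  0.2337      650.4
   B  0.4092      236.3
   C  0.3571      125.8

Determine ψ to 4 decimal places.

Raoult's law: Kᵢ = Pᵢˢᵃᵗ/P = Pᵢˢᵃᵗ/278.3.
  K_A = 650.4/278.3 = 2.337046, K_B = 236.3/278.3 = 0.849084, K_C = 125.8/278.3 = 0.452030
Material balance + equilibrium reduce to Σ zᵢ(Kᵢ−1)/(1+ψ(Kᵢ−1)) = 0.
g(0) = ΣzᵢKᵢ − 1 = 0.0550 and g(1) = 1 − Σzᵢ/Kᵢ = -0.3719, so a root lies in (0, 1).
Newton iteration, ψ⁰ = 0.5:
  ψ = 0.5000: g = -0.14905, g' = -0.3644 → ψ = 0.0910
  ψ = 0.0910: g = 0.01002, g' = -0.4604 → ψ = 0.1127
  ψ = 0.1127: g = 0.00015, g' = -0.4470 → ψ = 0.1131
Converged at ψ = 0.1131.

ψ = 0.1131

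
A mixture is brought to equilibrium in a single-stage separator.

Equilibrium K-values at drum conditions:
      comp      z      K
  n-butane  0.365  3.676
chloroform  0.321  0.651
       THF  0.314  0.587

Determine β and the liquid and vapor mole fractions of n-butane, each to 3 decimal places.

Newton iteration, β⁰ = 0.65:
  β = 0.650: g = 0.0344, g' = -0.514 → β = 0.717
  β = 0.717: g = 0.0010, g' = -0.485 → β = 0.719
Converged at β = 0.719.
Compositions from xᵢ = zᵢ/(1+β(Kᵢ−1)), yᵢ = Kᵢxᵢ:
  n-butane: x = 0.125, y = 0.459
  chloroform: x = 0.429, y = 0.279
  THF: x = 0.447, y = 0.262

β = 0.719, x_n-butane = 0.125, y_n-butane = 0.459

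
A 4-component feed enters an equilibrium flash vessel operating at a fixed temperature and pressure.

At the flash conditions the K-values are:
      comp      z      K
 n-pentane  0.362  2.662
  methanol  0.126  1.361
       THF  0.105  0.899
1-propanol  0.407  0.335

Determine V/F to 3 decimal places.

Rachford–Rice: g(V/F) = Σ zᵢ(Kᵢ−1)/(1+V/F(Kᵢ−1)) = 0.
g(0) = ΣzᵢKᵢ − 1 = 0.366 and g(1) = 1 − Σzᵢ/Kᵢ = -0.560, so a root lies in (0, 1).
Iterate (Newton) starting at V/F = 0.6:
  V/F = 0.600: g = -0.1230, g' = -0.761 → V/F = 0.438
  V/F = 0.438: g = -0.0058, g' = -0.707 → V/F = 0.430
Converged at V/F = 0.430.

V/F = 0.430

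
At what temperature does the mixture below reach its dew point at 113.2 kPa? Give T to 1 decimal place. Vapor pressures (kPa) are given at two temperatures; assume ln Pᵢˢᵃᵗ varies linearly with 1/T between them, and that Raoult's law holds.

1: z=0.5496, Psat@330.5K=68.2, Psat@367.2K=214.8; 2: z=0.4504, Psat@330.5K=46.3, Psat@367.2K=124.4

Dew-point temperature: Σzᵢ·P/Pᵢˢᵃᵗ(T) = 1. Interpolate ln Pᵢˢᵃᵗ = aᵢ + bᵢ/T.
  T = 330.5 K: ΣzᵢP/Pᵢˢᵃᵗ = 2.0134
  T = 367.2 K: ΣzᵢP/Pᵢˢᵃᵗ = 0.6995
  T = 348.9 K: ΣzᵢP/Pᵢˢᵃᵗ = 1.1517
  T = 358.0 K: ΣzᵢP/Pᵢˢᵃᵗ = 0.8929
  T = 353.4 K: ΣzᵢP/Pᵢˢᵃᵗ = 1.0138
  T = 355.7 K: ΣzᵢP/Pᵢˢᵃᵗ = 0.9510
Interpolating between 353.4 K and 355.7 K gives T ≈ 353.9 K.

T = 353.9 K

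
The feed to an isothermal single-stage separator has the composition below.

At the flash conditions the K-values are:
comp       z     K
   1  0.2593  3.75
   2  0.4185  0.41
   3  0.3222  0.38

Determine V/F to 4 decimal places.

Rachford–Rice: g(V/F) = Σ zᵢ(Kᵢ−1)/(1+V/F(Kᵢ−1)) = 0.
Check two-phase: ΣzᵢKᵢ = 1.2664 > 1 and Σzᵢ/Kᵢ = 1.9378 > 1, so g(0) = 0.2664 > 0 and g(1) = -0.9378 < 0.
Newton–Raphson from V/F = 0.5:
  V/F = 0.5000: g = -0.33950, g' = -0.9009 → V/F = 0.1231
  V/F = 0.1231: g = 0.05014, g' = -1.4089 → V/F = 0.1587
  V/F = 0.1587: g = 0.00239, g' = -1.2800 → V/F = 0.1606
Converged at V/F = 0.1606.

V/F = 0.1606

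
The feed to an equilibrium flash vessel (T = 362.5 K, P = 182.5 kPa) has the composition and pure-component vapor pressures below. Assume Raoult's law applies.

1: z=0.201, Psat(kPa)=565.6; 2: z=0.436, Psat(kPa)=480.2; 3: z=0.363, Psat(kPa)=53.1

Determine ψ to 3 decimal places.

Raoult's law: Kᵢ = Pᵢˢᵃᵗ/P = Pᵢˢᵃᵗ/182.5.
  K_1 = 565.6/182.5 = 3.09918, K_2 = 480.2/182.5 = 2.63123, K_3 = 53.1/182.5 = 0.29096
Material balance + equilibrium reduce to Σ zᵢ(Kᵢ−1)/(1+ψ(Kᵢ−1)) = 0.
g(0) = ΣzᵢKᵢ − 1 = 0.876 and g(1) = 1 − Σzᵢ/Kᵢ = -0.478, so a root lies in (0, 1).
Newton iteration, ψ⁰ = 0.48:
  ψ = 0.480: g = 0.2189, g' = -1.004 → ψ = 0.698
  ψ = 0.698: g = -0.0059, g' = -1.115 → ψ = 0.693
Converged at ψ = 0.693.

ψ = 0.693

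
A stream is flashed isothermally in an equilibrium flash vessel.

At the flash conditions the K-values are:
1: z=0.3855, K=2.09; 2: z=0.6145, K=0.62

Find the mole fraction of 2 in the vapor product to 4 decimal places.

Let ψ = V/F and solve Σ zᵢ(Kᵢ−1)/(1+ψ(Kᵢ−1)) = 0.
Feasibility: ΣzᵢKᵢ = 1.1867, Σzᵢ/Kᵢ = 1.1756 — both > 1, two phases present.
Newton–Raphson from ψ = 0.5:
  ψ = 0.5000: g = -0.01631, g' = -0.3271 → ψ = 0.4501
  ψ = 0.4501: g = 0.00019, g' = -0.3353 → ψ = 0.4507
Converged at ψ = 0.4507.
Compositions from xᵢ = zᵢ/(1+ψ(Kᵢ−1)), yᵢ = Kᵢxᵢ:
  1: x = 0.2585, y = 0.5403
  2: x = 0.7415, y = 0.4597

y_2 = 0.4597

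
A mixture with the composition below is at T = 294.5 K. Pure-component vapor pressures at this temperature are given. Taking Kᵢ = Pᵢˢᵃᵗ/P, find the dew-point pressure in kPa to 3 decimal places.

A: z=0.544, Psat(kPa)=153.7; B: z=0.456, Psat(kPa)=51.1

At the dew point ψ → 1, so Σzᵢ/Kᵢ = 1 with Kᵢ = Pᵢˢᵃᵗ/P ⇒ 1/P = Σzᵢ/Pᵢˢᵃᵗ.
1/P = 0.544/153.7 + 0.456/51.1 = 0.012463 ⇒ P = 80.237 kPa

Pdew = 80.237 kPa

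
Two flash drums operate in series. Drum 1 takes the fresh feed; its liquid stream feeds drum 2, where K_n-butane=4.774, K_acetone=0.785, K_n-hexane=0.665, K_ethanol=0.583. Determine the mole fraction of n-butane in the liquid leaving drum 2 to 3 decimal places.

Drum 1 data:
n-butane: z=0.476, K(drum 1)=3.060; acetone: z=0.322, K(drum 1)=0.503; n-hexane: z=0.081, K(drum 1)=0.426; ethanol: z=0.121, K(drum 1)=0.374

Drum 1:
Iterate (Newton) starting at ψ₁ = 0.5:
  ψ₁ = 0.500: g = 0.0946, g' = -0.784 → ψ₁ = 0.621
  ψ₁ = 0.621: g = 0.0028, g' = -0.747 → ψ₁ = 0.624
Converged at ψ₁ = 0.624.
Drum-1 compositions:
  n-butane: x = 0.208, y = 0.637
  acetone: x = 0.467, y = 0.235
  n-hexane: x = 0.126, y = 0.054
  ethanol: x = 0.199, y = 0.074
Drum-2 feed = drum-1 liquid: z₂ = (0.2082, 0.4669, 0.1263, 0.1987).
Drum 2:
Newton iteration, ψ₂⁰ = 0.5:
  ψ₂ = 0.500: g = 0.0042, g' = -0.458 → ψ₂ = 0.509
Converged at ψ₂ = 0.509.
  n-butane: x = 0.071, y = 0.340
  acetone: x = 0.524, y = 0.412
  n-hexane: x = 0.152, y = 0.101
  ethanol: x = 0.252, y = 0.147

x_n-butane (drum 2) = 0.071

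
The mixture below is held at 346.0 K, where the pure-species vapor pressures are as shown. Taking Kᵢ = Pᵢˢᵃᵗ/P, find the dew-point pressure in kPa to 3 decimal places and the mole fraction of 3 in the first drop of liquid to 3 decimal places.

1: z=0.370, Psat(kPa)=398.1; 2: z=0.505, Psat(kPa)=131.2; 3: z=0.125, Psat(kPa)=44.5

At the dew point ψ → 1, so Σzᵢ/Kᵢ = 1 with Kᵢ = Pᵢˢᵃᵗ/P ⇒ 1/P = Σzᵢ/Pᵢˢᵃᵗ.
1/P = 0.370/398.1 + 0.505/131.2 + 0.125/44.5 = 0.007587 ⇒ P = 131.796 kPa
xᵢ = zᵢP/Pᵢˢᵃᵗ ⇒ x_3 = 0.125·131.796/44.5 = 0.370

Pdew = 131.796 kPa, x_3 = 0.370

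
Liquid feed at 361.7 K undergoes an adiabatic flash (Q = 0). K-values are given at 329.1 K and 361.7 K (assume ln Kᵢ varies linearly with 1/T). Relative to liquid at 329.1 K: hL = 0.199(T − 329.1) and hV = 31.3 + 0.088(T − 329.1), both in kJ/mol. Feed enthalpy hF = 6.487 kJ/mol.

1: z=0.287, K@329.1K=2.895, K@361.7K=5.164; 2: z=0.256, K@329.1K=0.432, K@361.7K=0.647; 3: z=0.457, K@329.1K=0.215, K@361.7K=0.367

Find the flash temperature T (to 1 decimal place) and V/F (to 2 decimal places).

T = 339.1 K, V/F = 0.15

Adiabatic flash: solve Rachford–Rice at each trial T, then check hF = ψ·hV(T) + (1−ψ)·hL(T).
  T = 329.1 K: K = (2.895, 0.432, 0.215), RR gives ψ = 0.029, H_out = 0.922 kJ/mol
  T = 361.7 K: K = (5.164, 0.647, 0.367), RR gives ψ = 0.360, H_out = 16.453 kJ/mol
  T = 345.4 K: K = (3.920, 0.534, 0.284), RR gives ψ = 0.212, H_out = 9.488 kJ/mol
  T = 337.2 K: K = (3.378, 0.481, 0.248), RR gives ψ = 0.128, H_out = 5.517 kJ/mol
  T = 341.3 K: K = (3.642, 0.507, 0.266), RR gives ψ = 0.172, H_out = 7.565 kJ/mol
  T = 339.2 K: K = (3.505, 0.494, 0.257), RR gives ψ = 0.150, H_out = 6.534 kJ/mol
Linear interpolation between T = 337.2 (H_out = 5.517) and T = 339.2 (H_out = 6.534) on hF = 6.487 gives T ≈ 339.1 K, at which ψ = 0.15.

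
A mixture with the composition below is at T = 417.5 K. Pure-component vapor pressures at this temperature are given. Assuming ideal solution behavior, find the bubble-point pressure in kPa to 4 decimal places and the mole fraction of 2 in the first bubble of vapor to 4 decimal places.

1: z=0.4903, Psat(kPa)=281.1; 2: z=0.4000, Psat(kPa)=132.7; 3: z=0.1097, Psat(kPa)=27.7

Pbub = 193.9420 kPa, y_2 = 0.2737

At the bubble point ψ → 0, so ΣzᵢKᵢ = 1 with Kᵢ = Pᵢˢᵃᵗ/P ⇒ P = ΣzᵢPᵢˢᵃᵗ.
P = 0.4903·281.1 + 0.4000·132.7 + 0.1097·27.7 = 193.9420 kPa
yᵢ = zᵢPᵢˢᵃᵗ/P ⇒ y_2 = 0.4000·132.7/193.9420 = 0.2737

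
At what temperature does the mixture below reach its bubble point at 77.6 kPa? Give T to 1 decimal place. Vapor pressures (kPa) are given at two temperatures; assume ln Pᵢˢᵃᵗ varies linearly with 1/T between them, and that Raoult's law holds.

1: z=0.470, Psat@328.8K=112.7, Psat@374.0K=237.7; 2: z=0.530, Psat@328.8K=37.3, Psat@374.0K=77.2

T = 332.3 K

Bubble-point temperature: ΣzᵢPᵢˢᵃᵗ(T) = P. Interpolate ln Pᵢˢᵃᵗ = aᵢ + bᵢ/T.
  T = 328.8 K: ΣzᵢPᵢˢᵃᵗ = 72.74 kPa
  T = 374.0 K: ΣzᵢPᵢˢᵃᵗ = 152.63 kPa
  T = 351.4 K: ΣzᵢPᵢˢᵃᵗ = 107.91 kPa
  T = 340.1 K: ΣzᵢPᵢˢᵃᵗ = 89.18 kPa
  T = 334.5 K: ΣzᵢPᵢˢᵃᵗ = 80.75 kPa
  T = 331.6 K: ΣzᵢPᵢˢᵃᵗ = 76.60 kPa
Interpolating between 331.6 K and 334.5 K gives T ≈ 332.3 K.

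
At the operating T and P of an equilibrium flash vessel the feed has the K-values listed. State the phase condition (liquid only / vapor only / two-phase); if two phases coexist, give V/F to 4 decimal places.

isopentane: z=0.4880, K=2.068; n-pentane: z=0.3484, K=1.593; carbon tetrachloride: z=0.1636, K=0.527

vapor only

ΣzᵢKᵢ = 1.6504; Σzᵢ/Kᵢ = 0.7651.
Since Σzᵢ/Kᵢ < 1 the mixture is above its dew point — single vapor phase.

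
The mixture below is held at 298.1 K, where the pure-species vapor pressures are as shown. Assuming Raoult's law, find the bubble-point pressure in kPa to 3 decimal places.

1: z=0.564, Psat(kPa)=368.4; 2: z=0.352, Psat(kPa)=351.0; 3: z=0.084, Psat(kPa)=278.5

At the bubble point ψ → 0, so ΣzᵢKᵢ = 1 with Kᵢ = Pᵢˢᵃᵗ/P ⇒ P = ΣzᵢPᵢˢᵃᵗ.
P = 0.564·368.4 + 0.352·351.0 + 0.084·278.5 = 354.724 kPa

Pbub = 354.724 kPa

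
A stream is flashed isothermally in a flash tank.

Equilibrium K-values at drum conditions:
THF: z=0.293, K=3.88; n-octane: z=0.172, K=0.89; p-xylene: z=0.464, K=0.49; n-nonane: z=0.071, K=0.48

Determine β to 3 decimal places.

Material balance + equilibrium reduce to Σ zᵢ(Kᵢ−1)/(1+β(Kᵢ−1)) = 0.
Feasibility: ΣzᵢKᵢ = 1.551, Σzᵢ/Kᵢ = 1.364 — both > 1, two phases present.
Iterate (Newton) starting at β = 0.55:
  β = 0.550: g = -0.0742, g' = -0.637 → β = 0.434
  β = 0.434: g = 0.0039, g' = -0.714 → β = 0.439
Converged at β = 0.439.

β = 0.439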